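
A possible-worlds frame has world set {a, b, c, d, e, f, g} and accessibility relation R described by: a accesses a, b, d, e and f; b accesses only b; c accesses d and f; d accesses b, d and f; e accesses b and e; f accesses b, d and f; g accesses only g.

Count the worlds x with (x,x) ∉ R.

1

Enumerating: c.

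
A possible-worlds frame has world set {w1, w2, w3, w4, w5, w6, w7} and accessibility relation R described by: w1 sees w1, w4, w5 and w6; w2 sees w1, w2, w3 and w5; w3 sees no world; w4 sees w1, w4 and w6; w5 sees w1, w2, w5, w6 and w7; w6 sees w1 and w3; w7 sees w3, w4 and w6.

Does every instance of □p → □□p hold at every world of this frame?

Axiom 4 corresponds to the accessibility relation being transitive.
Transitive: no — w1 R w5 and w5 R w2, but not w1 R w2.

No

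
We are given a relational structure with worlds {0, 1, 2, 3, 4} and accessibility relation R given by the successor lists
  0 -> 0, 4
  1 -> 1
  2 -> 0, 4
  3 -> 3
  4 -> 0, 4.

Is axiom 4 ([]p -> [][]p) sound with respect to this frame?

Yes

The schema 4 characterises exactly the transitive frames.
Transitive: yes — every two-step R-path is closed by a direct edge.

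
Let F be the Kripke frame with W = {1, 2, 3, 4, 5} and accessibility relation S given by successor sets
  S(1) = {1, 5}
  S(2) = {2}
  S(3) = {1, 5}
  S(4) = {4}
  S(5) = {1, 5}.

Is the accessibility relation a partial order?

No

Reflexive: no — 3 is not related to itself.
Transitive: yes — every two-step S-path is closed by a direct edge.
Antisymmetric: no — 1 S 5 and 5 S 1 with 1 ≠ 5.
So S is not a partial order.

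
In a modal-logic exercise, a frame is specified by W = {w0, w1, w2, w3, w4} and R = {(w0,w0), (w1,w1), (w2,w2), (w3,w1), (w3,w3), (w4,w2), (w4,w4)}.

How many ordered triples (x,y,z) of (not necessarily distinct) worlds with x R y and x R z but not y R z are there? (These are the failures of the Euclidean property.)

2

Enumerating: (w3,w1,w3), (w4,w2,w4).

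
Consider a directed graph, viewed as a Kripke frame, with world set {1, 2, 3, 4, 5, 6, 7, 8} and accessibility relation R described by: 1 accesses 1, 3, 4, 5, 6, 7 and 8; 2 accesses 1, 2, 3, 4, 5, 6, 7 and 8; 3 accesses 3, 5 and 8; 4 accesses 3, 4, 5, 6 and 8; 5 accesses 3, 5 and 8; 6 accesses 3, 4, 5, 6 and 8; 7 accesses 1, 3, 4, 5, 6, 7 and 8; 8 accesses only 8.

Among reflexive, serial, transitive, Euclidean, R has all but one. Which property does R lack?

Reflexive: yes — every world is R-related to itself.
Serial: yes — every world has a successor (e.g. 1 R 1).
Transitive: yes — every two-step R-path is closed by a direct edge.
Euclidean: no — 1 R 3 and 1 R 4, but not 3 R 4.
Only Euclidean fails.

Euclidean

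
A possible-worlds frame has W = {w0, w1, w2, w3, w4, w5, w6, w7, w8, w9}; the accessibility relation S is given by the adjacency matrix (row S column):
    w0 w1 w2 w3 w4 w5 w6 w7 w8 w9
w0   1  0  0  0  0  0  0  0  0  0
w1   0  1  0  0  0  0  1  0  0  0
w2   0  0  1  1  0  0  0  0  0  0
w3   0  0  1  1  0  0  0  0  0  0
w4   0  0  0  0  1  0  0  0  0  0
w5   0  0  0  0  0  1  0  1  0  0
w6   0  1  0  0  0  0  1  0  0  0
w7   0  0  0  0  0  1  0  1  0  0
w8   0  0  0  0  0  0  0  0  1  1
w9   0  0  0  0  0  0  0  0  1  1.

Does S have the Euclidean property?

Yes

Euclidean: yes — any two successors of a common world are S-related.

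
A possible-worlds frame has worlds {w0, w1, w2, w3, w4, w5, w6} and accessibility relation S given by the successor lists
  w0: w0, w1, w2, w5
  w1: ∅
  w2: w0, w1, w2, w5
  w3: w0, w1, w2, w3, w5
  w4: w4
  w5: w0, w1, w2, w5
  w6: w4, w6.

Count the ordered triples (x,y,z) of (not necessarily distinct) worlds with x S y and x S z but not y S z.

Enumerating: (w0,w1,w0), (w0,w1,w1), (w0,w1,w2), (w0,w1,w5), (w2,w1,w0), (w2,w1,w1), (w2,w1,w2), (w2,w1,w5), (w3,w0,w3), (w3,w1,w0), (w3,w1,w1), (w3,w1,w2), … and 9 more.
Total: 21.

21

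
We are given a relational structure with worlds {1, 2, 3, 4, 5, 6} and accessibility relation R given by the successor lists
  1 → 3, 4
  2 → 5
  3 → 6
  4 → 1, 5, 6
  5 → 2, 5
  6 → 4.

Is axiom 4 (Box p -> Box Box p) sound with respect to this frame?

By correspondence theory, 4 is valid on a frame iff R is transitive.
Transitive: no — 1 R 3 and 3 R 6, but not 1 R 6.

No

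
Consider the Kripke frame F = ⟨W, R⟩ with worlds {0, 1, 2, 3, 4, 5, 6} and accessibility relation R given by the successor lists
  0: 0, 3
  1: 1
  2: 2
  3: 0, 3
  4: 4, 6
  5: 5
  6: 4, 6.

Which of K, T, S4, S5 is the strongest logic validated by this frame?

Reflexive (axiom T): yes — every world is R-related to itself.
Transitive (axiom 4): yes — every two-step R-path is closed by a direct edge.
Euclidean (axiom 5): yes — any two successors of a common world are R-related.
So F validates K, T, S4, S5. The strongest is S5.

S5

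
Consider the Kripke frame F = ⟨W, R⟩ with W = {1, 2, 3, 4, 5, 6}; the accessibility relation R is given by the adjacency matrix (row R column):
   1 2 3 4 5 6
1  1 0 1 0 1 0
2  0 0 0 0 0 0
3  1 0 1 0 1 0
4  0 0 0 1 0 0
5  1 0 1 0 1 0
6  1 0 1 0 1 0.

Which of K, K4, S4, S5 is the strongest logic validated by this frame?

K4

Transitive (axiom 4): yes — every two-step R-path is closed by a direct edge.
Reflexive (axiom T): no — 2 is not related to itself.
Euclidean (axiom 5): yes — any two successors of a common world are R-related.
So F validates K, K4; S4 would additionally require R to be reflexive. The strongest is K4.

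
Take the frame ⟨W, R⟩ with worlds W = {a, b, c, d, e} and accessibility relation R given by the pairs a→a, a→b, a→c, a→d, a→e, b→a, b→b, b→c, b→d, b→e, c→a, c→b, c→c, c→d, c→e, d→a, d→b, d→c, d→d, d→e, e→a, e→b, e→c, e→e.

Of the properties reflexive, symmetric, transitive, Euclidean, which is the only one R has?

reflexive

Reflexive: yes — every world is R-related to itself.
Symmetric: no — d R e but not e R d.
Transitive: no — e R a and a R d, but not e R d.
Euclidean: no — a R e and a R d, but not e R d.
Only reflexive holds.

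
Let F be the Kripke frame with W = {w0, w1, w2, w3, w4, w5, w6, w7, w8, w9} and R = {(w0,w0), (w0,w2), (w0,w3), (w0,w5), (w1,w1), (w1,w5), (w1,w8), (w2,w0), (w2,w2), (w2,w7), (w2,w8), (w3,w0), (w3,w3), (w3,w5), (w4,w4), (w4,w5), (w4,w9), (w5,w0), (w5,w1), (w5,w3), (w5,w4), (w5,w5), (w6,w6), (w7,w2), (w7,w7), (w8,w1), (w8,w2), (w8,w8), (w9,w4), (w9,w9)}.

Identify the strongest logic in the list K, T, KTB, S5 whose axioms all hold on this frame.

Reflexive (axiom T): yes — every world is R-related to itself.
Symmetric (axiom B): yes — every pair in R has its reverse in R.
Euclidean (axiom 5): no — w0 R w2 and w0 R w3, but not w2 R w3.
So F validates K, T, KTB; S5 would additionally require R to be Euclidean. The strongest is KTB.

KTB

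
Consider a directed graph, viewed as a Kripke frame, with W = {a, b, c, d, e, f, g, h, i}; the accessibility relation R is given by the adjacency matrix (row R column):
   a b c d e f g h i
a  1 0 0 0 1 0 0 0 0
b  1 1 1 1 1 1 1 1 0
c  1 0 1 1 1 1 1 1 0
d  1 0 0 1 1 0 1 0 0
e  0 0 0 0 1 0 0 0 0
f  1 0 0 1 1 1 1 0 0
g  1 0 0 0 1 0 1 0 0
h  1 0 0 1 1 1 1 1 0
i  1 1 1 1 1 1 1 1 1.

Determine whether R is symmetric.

Symmetric: no — a R e but not e R a.

No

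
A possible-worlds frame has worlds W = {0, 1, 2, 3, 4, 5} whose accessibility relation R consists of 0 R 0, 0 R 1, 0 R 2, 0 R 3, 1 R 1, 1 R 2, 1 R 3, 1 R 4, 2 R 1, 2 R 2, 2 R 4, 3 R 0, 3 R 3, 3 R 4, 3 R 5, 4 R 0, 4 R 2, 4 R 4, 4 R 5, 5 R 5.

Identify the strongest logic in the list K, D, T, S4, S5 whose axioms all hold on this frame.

T

Serial (axiom D): yes — every world has a successor (e.g. 0 R 0).
Reflexive (axiom T): yes — every world is R-related to itself.
Transitive (axiom 4): no — 0 R 1 and 1 R 4, but not 0 R 4.
Euclidean (axiom 5): no — 0 R 2 and 0 R 3, but not 2 R 3.
So F validates K, D, T; S4 would additionally require R to be transitive. The strongest is T.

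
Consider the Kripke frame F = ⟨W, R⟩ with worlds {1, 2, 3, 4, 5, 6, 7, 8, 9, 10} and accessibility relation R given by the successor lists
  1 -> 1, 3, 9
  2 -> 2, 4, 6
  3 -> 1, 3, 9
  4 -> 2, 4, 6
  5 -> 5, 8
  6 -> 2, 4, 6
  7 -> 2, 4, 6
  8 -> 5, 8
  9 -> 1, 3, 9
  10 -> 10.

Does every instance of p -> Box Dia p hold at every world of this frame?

No

By correspondence theory, B is valid on a frame iff R is symmetric.
Symmetric: no — 7 R 2 but not 2 R 7.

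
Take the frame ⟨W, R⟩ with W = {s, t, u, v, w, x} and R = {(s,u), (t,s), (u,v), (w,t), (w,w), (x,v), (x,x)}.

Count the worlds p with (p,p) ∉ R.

Enumerating: s, t, u, v.

4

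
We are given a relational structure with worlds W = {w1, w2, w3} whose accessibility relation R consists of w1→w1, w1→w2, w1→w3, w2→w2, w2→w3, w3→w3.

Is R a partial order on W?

Reflexive: yes — every world is R-related to itself.
Transitive: yes — every two-step R-path is closed by a direct edge.
Antisymmetric: yes — no distinct pair is related both ways.
So R is a partial order.

Yes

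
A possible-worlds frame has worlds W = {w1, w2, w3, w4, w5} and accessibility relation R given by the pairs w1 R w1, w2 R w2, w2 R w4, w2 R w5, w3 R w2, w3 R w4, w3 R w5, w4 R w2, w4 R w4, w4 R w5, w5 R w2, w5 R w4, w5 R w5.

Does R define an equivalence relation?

Reflexive: no — w3 is not related to itself.
Symmetric: no — w3 R w2 but not w2 R w3.
Transitive: yes — every two-step R-path is closed by a direct edge.
So R is not an equivalence relation.

No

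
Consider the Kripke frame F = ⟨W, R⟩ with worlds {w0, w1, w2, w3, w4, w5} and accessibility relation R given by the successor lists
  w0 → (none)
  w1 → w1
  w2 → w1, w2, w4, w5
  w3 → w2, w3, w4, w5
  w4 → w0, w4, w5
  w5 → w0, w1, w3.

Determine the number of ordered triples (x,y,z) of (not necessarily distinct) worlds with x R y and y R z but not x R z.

12

Enumerating: (w2,w4,w0), (w2,w5,w0), (w2,w5,w3), (w3,w2,w1), (w3,w4,w0), (w3,w5,w0), (w3,w5,w1), (w4,w5,w1), (w4,w5,w3), (w5,w3,w2), (w5,w3,w4), (w5,w3,w5).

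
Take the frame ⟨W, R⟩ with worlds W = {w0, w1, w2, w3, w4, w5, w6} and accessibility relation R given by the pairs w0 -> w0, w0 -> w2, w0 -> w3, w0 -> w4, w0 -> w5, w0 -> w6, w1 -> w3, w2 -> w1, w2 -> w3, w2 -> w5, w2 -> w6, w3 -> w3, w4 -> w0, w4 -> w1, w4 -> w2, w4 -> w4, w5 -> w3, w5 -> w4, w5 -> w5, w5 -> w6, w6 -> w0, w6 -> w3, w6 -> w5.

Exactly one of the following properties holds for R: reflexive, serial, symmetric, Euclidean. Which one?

serial

Reflexive: no — w1 is not related to itself.
Serial: yes — every world has a successor (e.g. w0 R w0).
Symmetric: no — w0 R w2 but not w2 R w0.
Euclidean: no — w0 R w2 and w0 R w4, but not w2 R w4.
Only serial holds.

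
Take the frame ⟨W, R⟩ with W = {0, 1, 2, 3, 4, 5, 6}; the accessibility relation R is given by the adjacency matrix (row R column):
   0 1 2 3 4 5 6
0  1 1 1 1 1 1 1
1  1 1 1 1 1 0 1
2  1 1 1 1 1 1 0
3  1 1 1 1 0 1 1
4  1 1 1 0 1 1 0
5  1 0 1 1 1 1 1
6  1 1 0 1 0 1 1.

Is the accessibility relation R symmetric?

Yes

Symmetric: yes — every pair in R has its reverse in R.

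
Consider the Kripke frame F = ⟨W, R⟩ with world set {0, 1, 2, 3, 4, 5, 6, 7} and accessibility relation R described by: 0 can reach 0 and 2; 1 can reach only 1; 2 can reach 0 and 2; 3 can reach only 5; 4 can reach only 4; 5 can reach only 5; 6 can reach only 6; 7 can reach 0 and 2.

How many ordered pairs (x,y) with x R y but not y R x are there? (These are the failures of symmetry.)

3

Enumerating: (3,5), (7,0), (7,2).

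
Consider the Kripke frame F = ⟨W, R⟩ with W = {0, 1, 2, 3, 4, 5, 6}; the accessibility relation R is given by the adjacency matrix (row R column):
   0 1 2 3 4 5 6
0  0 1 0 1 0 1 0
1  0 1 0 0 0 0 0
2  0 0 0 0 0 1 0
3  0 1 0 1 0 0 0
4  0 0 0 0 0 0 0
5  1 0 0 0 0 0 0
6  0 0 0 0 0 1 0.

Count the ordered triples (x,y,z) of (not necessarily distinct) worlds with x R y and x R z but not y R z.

Enumerating: (0,1,3), (0,1,5), (0,3,5), (0,5,1), (0,5,3), (0,5,5), (2,5,5), (3,1,3), (5,0,0), (6,5,5).

10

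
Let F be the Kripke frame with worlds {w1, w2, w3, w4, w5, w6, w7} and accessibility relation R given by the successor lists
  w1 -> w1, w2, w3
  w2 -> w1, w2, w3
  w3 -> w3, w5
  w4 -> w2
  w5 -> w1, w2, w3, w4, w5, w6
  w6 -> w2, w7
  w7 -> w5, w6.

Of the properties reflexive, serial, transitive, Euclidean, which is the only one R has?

serial

Reflexive: no — w4 is not related to itself.
Serial: yes — every world has a successor (e.g. w1 R w1).
Transitive: no — w1 R w3 and w3 R w5, but not w1 R w5.
Euclidean: no — w1 R w3 and w1 R w2, but not w3 R w2.
Only serial holds.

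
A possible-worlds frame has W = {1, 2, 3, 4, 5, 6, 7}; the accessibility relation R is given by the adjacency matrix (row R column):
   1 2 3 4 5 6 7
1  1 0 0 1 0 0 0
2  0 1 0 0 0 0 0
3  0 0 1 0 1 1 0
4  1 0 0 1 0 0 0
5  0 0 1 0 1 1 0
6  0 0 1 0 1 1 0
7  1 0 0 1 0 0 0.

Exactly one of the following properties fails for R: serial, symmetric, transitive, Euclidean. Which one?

symmetric

Serial: yes — every world has a successor (e.g. 1 R 1).
Symmetric: no — 7 R 1 but not 1 R 7.
Transitive: yes — every two-step R-path is closed by a direct edge.
Euclidean: yes — any two successors of a common world are R-related.
Only symmetric fails.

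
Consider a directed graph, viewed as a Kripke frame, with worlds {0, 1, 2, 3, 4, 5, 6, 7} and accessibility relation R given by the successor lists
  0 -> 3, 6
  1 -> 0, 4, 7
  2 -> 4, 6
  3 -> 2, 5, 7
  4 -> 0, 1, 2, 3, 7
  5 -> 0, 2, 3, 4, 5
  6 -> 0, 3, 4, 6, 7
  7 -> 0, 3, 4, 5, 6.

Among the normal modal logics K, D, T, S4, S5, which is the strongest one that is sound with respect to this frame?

D

Serial (axiom D): yes — every world has a successor (e.g. 0 R 3).
Reflexive (axiom T): no — 0 is not related to itself.
Transitive (axiom 4): no — 0 R 3 and 3 R 2, but not 0 R 2.
Euclidean (axiom 5): no — 0 R 3 and 0 R 6, but not 3 R 6.
So F validates K, D; T would additionally require R to be reflexive. The strongest is D.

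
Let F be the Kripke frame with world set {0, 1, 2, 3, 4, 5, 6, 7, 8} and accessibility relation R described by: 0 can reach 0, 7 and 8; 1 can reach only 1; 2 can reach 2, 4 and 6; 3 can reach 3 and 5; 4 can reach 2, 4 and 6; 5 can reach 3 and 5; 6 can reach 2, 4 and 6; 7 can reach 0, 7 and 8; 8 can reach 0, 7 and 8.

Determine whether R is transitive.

Transitive: yes — every two-step R-path is closed by a direct edge.

Yes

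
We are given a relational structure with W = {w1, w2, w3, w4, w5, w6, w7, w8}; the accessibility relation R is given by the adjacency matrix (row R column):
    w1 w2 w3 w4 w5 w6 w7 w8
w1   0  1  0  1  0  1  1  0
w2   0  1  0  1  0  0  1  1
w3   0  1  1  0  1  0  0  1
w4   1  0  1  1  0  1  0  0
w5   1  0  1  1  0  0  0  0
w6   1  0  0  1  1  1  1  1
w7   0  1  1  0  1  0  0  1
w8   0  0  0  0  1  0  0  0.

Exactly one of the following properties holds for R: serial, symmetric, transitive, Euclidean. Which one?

serial

Serial: yes — every world has a successor (e.g. w1 R w2).
Symmetric: no — w1 R w2 but not w2 R w1.
Transitive: no — w1 R w2 and w2 R w8, but not w1 R w8.
Euclidean: no — w1 R w2 and w1 R w6, but not w2 R w6.
Only serial holds.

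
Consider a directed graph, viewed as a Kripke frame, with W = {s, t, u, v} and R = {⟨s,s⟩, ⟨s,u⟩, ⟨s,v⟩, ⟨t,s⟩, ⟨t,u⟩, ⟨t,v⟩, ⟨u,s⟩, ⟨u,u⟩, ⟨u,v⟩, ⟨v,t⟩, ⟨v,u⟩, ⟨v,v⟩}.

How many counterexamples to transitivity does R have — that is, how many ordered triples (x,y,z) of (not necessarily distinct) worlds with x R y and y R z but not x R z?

Enumerating: (s,v,t), (t,v,t), (u,v,t), (v,t,s), (v,u,s).

5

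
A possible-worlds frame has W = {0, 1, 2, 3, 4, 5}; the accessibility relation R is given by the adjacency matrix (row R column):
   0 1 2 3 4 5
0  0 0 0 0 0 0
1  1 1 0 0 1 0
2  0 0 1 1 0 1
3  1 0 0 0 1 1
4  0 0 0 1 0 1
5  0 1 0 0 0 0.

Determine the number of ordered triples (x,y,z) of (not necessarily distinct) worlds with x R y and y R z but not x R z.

Enumerating: (1,4,3), (1,4,5), (2,3,0), (2,3,4), (2,5,1), (3,4,3), (3,5,1), (4,3,0), (4,3,4), (4,5,1), (5,1,0), (5,1,4).

12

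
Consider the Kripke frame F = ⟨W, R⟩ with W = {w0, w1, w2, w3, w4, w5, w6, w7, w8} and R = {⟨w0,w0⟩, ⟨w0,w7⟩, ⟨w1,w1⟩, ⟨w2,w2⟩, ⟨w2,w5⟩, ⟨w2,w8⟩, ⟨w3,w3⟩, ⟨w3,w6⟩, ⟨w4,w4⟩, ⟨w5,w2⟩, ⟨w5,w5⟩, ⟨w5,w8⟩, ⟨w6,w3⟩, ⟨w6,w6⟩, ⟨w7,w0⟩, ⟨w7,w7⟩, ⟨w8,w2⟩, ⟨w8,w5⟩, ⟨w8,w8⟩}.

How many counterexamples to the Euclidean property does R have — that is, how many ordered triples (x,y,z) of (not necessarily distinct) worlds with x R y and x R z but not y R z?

0

R is Euclidean; there are no such tuples.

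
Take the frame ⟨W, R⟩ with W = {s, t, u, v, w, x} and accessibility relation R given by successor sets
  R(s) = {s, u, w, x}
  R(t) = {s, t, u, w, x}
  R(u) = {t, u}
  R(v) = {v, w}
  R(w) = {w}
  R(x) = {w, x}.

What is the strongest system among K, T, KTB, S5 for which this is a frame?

Reflexive (axiom T): yes — every world is R-related to itself.
Symmetric (axiom B): no — s R u but not u R s.
Euclidean (axiom 5): no — s R u and s R w, but not u R w.
So F validates K, T; KTB would additionally require R to be symmetric. The strongest is T.

T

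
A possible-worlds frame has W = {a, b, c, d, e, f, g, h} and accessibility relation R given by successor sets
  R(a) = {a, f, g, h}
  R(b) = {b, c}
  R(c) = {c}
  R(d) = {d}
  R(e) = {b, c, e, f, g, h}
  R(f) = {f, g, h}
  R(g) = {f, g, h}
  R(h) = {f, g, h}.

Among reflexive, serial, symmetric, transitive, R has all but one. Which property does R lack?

Reflexive: yes — every world is R-related to itself.
Serial: yes — every world has a successor (e.g. a R a).
Symmetric: no — a R f but not f R a.
Transitive: yes — every two-step R-path is closed by a direct edge.
Only symmetric fails.

symmetric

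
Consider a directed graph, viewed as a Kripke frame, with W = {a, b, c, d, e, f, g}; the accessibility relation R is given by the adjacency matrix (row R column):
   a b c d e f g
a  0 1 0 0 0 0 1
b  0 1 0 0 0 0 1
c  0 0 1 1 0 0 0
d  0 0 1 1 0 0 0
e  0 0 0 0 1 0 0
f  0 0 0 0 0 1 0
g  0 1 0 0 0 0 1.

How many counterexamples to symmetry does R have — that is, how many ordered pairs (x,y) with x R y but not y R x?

2

Enumerating: (a,b), (a,g).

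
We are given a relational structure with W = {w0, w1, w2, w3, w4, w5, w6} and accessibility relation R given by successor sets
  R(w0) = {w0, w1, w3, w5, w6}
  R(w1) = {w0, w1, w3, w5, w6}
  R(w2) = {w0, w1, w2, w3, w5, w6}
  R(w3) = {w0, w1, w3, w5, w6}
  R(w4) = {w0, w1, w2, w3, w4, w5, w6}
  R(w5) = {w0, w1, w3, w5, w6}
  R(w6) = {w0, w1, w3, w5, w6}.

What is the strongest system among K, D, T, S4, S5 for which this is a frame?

Serial (axiom D): yes — every world has a successor (e.g. w0 R w0).
Reflexive (axiom T): yes — every world is R-related to itself.
Transitive (axiom 4): yes — every two-step R-path is closed by a direct edge.
Euclidean (axiom 5): no — w4 R w0 and w4 R w2, but not w0 R w2.
So F validates K, D, T, S4; S5 would additionally require R to be Euclidean. The strongest is S4.

S4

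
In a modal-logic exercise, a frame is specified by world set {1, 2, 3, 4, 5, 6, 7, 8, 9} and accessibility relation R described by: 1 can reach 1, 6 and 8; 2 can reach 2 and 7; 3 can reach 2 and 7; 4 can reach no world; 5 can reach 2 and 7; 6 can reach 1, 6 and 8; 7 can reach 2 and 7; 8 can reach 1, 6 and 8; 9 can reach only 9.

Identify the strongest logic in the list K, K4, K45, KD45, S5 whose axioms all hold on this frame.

Transitive (axiom 4): yes — every two-step R-path is closed by a direct edge.
Euclidean (axiom 5): yes — any two successors of a common world are R-related.
Serial (axiom D): no — 4 has no R-successor.
Reflexive (axiom T): no — 3 is not related to itself.
So F validates K, K4, K45; KD45 would additionally require R to be serial. The strongest is K45.

K45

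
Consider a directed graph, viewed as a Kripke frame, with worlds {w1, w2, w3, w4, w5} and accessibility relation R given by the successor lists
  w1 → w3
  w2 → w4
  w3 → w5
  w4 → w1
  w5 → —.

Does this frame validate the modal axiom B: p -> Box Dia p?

By correspondence theory, B is valid on a frame iff R is symmetric.
Symmetric: no — w1 R w3 but not w3 R w1.

No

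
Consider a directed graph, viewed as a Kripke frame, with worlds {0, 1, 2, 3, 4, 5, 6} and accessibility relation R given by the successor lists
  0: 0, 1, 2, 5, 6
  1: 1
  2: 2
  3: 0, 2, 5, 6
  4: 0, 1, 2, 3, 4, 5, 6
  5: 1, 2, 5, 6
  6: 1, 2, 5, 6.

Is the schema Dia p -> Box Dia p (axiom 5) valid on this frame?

No

The schema 5 characterises exactly the Euclidean frames.
Euclidean: no — 0 R 1 and 0 R 2, but not 1 R 2.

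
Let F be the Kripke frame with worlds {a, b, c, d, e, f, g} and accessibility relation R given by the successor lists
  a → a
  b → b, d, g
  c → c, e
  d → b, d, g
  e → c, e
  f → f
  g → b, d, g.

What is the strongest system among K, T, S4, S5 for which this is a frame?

S5

Reflexive (axiom T): yes — every world is R-related to itself.
Transitive (axiom 4): yes — every two-step R-path is closed by a direct edge.
Euclidean (axiom 5): yes — any two successors of a common world are R-related.
So F validates K, T, S4, S5. The strongest is S5.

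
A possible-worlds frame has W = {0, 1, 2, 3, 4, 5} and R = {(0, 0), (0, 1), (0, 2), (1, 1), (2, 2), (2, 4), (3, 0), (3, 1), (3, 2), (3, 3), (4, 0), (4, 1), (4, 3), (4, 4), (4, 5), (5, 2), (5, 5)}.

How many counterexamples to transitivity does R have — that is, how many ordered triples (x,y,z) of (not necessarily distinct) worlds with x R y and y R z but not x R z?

10

Enumerating: (0,2,4), (2,4,0), (2,4,1), (2,4,3), (2,4,5), (3,2,4), (4,0,2), (4,3,2), (4,5,2), (5,2,4).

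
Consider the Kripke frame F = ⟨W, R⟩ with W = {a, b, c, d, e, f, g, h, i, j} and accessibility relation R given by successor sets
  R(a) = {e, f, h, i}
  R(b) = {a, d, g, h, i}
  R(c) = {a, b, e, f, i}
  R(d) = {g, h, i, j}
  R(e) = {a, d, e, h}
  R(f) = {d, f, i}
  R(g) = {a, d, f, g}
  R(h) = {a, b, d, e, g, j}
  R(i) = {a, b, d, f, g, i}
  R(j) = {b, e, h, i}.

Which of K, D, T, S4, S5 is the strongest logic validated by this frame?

D

Serial (axiom D): yes — every world has a successor (e.g. a R e).
Reflexive (axiom T): no — a is not related to itself.
Transitive (axiom 4): no — a R e and e R d, but not a R d.
Euclidean (axiom 5): no — a R e and a R f, but not e R f.
So F validates K, D; T would additionally require R to be reflexive. The strongest is D.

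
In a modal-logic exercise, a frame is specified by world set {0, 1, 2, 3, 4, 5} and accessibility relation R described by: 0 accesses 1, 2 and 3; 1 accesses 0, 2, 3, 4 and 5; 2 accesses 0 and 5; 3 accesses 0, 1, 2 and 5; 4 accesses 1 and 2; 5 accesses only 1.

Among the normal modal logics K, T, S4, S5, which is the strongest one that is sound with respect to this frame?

K

Reflexive (axiom T): no — 0 is not related to itself.
Transitive (axiom 4): no — 0 R 1 and 1 R 4, but not 0 R 4.
Euclidean (axiom 5): no — 0 R 2 and 0 R 1, but not 2 R 1.
So F validates K; T would additionally require R to be reflexive. The strongest is K.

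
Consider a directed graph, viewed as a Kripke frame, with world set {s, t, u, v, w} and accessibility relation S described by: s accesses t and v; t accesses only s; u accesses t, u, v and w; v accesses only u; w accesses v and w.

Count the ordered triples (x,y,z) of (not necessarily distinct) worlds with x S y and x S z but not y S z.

16

Enumerating: (s,t,t), (s,t,v), (s,v,t), (s,v,v), (t,s,s), (u,t,t), (u,t,u), (u,t,v), (u,t,w), (u,v,t), (u,v,v), (u,v,w), (u,w,t), (u,w,u), (w,v,v), (w,v,w).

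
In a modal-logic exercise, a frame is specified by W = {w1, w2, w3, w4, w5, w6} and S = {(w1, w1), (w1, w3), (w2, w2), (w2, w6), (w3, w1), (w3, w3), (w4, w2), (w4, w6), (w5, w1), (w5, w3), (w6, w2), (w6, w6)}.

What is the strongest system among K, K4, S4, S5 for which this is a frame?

K4

Transitive (axiom 4): yes — every two-step S-path is closed by a direct edge.
Reflexive (axiom T): no — w4 is not related to itself.
Euclidean (axiom 5): yes — any two successors of a common world are S-related.
So F validates K, K4; S4 would additionally require S to be reflexive. The strongest is K4.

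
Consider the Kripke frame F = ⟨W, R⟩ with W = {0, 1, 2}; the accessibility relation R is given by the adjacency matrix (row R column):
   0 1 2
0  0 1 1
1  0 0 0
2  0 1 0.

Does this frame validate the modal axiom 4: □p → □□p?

Yes

By correspondence theory, 4 is valid on a frame iff R is transitive.
Transitive: yes — every two-step R-path is closed by a direct edge.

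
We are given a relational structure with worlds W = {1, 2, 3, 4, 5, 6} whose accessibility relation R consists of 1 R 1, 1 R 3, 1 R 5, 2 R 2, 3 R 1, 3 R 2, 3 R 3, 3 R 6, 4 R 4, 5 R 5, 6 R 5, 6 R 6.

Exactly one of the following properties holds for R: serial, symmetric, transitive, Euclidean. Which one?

serial

Serial: yes — every world has a successor (e.g. 1 R 1).
Symmetric: no — 1 R 5 but not 5 R 1.
Transitive: no — 1 R 3 and 3 R 2, but not 1 R 2.
Euclidean: no — 1 R 3 and 1 R 5, but not 3 R 5.
Only serial holds.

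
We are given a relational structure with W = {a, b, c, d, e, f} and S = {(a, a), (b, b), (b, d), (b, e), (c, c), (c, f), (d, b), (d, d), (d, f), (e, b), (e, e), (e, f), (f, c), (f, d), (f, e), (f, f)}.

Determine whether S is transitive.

No

Transitive: no — b S d and d S f, but not b S f.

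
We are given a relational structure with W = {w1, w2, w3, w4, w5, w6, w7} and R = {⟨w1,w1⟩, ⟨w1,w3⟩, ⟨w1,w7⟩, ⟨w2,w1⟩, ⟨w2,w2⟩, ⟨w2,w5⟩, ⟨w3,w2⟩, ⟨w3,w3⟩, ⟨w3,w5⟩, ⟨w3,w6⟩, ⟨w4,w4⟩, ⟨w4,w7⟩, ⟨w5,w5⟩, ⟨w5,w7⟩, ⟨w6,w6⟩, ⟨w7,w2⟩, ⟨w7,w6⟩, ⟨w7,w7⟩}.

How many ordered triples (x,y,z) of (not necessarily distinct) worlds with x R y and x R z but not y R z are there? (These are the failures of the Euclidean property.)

Enumerating: (w1,w3,w1), (w1,w3,w7), (w1,w7,w1), (w1,w7,w3), (w2,w1,w2), (w2,w1,w5), (w2,w5,w1), (w2,w5,w2), (w3,w2,w3), (w3,w2,w6), (w3,w5,w2), (w3,w5,w3), … and 10 more.
Total: 22.

22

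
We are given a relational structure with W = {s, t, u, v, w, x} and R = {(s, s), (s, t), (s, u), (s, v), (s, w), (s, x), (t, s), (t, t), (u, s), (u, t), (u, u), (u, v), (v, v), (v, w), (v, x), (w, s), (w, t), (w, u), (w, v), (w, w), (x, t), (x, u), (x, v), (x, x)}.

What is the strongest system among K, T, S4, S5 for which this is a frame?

T

Reflexive (axiom T): yes — every world is R-related to itself.
Transitive (axiom 4): no — t R s and s R u, but not t R u.
Euclidean (axiom 5): no — s R t and s R u, but not t R u.
So F validates K, T; S4 would additionally require R to be transitive. The strongest is T.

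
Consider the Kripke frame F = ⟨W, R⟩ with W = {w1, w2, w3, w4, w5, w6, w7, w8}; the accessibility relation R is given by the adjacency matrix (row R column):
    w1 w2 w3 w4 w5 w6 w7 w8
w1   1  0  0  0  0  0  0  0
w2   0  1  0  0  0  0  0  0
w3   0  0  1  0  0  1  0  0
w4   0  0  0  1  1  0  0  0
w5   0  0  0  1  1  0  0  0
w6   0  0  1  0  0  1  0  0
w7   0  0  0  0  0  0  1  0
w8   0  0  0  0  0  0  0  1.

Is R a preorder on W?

Yes

Reflexive: yes — every world is R-related to itself.
Transitive: yes — every two-step R-path is closed by a direct edge.
So R is a preorder.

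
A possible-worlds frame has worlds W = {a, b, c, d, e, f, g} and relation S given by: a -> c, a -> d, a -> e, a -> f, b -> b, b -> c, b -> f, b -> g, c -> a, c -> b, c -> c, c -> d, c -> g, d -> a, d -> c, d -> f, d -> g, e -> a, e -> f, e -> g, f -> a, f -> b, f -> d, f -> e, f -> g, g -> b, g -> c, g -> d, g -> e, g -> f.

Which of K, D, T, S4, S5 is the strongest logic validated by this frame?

Serial (axiom D): yes — every world has a successor (e.g. a S c).
Reflexive (axiom T): no — a is not related to itself.
Transitive (axiom 4): no — a S c and c S b, but not a S b.
Euclidean (axiom 5): no — a S c and a S e, but not c S e.
So F validates K, D; T would additionally require S to be reflexive. The strongest is D.

D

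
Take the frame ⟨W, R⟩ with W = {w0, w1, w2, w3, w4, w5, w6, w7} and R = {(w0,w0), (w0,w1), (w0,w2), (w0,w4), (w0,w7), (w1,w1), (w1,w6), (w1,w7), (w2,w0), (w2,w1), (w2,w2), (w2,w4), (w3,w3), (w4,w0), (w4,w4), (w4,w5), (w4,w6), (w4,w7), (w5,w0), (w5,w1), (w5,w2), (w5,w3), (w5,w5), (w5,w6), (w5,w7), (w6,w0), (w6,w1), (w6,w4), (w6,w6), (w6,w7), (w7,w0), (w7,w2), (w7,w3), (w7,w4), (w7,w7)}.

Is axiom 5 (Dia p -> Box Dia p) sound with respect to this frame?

No

Axiom 5 corresponds to the accessibility relation being Euclidean.
Euclidean: no — w0 R w1 and w0 R w2, but not w1 R w2.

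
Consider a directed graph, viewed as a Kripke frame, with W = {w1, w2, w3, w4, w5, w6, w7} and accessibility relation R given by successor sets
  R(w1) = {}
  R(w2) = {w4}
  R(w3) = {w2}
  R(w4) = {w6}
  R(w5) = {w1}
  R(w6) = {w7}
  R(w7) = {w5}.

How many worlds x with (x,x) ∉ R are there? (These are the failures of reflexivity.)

Enumerating: w1, w2, w3, w4, w5, w6, w7.

7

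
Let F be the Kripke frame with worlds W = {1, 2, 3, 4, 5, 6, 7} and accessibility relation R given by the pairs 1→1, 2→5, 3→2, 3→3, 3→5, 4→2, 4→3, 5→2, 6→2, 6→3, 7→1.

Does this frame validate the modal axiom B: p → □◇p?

No

The schema B characterises exactly the symmetric frames.
Symmetric: no — 3 R 2 but not 2 R 3.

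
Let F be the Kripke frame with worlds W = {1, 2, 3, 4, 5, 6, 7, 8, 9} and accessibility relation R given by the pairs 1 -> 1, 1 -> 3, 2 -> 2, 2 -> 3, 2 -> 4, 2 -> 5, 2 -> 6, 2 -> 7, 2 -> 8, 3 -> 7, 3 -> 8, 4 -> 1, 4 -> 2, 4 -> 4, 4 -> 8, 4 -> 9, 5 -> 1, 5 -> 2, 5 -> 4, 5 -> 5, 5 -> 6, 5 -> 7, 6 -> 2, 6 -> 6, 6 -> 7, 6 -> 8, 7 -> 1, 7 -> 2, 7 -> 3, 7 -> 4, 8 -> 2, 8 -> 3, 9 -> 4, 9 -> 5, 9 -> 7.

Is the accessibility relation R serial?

Yes

Serial: yes — every world has a successor (e.g. 1 R 1).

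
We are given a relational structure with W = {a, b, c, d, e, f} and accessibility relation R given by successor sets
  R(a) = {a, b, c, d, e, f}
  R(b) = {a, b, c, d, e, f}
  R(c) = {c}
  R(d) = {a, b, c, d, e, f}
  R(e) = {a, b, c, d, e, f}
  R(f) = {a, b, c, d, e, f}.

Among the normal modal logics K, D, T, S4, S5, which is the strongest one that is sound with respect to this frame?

S4

Serial (axiom D): yes — every world has a successor (e.g. a R a).
Reflexive (axiom T): yes — every world is R-related to itself.
Transitive (axiom 4): yes — every two-step R-path is closed by a direct edge.
Euclidean (axiom 5): no — a R c and a R b, but not c R b.
So F validates K, D, T, S4; S5 would additionally require R to be Euclidean. The strongest is S4.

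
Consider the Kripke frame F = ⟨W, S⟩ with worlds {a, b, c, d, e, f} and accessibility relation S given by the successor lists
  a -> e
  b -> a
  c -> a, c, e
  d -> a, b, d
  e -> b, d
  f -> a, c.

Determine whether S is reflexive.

No

Reflexive: no — a is not related to itself.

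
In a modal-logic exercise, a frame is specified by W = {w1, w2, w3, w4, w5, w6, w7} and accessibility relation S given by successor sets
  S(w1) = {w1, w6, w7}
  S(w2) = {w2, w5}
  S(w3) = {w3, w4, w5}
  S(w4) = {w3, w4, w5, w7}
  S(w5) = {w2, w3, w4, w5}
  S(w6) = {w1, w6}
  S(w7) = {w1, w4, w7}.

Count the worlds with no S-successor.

S is serial; there are no such worlds.

0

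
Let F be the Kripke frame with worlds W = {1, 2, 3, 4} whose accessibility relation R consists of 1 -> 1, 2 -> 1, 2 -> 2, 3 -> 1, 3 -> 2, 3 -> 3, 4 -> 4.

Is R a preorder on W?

Yes

Reflexive: yes — every world is R-related to itself.
Transitive: yes — every two-step R-path is closed by a direct edge.
So R is a preorder.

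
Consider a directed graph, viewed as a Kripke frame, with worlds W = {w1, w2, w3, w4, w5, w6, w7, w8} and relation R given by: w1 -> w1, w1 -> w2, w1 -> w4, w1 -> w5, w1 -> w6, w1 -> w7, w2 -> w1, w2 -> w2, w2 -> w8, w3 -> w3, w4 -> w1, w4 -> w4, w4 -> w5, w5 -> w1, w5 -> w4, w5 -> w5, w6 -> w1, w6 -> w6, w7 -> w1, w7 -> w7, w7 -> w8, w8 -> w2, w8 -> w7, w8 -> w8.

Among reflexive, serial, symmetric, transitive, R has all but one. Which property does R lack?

transitive

Reflexive: yes — every world is R-related to itself.
Serial: yes — every world has a successor (e.g. w1 R w1).
Symmetric: yes — every pair in R has its reverse in R.
Transitive: no — w1 R w2 and w2 R w8, but not w1 R w8.
Only transitive fails.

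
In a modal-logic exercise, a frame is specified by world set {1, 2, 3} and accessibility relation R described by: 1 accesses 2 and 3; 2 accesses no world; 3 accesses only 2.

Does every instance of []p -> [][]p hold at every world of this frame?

Yes

By correspondence theory, 4 is valid on a frame iff R is transitive.
Transitive: yes — every two-step R-path is closed by a direct edge.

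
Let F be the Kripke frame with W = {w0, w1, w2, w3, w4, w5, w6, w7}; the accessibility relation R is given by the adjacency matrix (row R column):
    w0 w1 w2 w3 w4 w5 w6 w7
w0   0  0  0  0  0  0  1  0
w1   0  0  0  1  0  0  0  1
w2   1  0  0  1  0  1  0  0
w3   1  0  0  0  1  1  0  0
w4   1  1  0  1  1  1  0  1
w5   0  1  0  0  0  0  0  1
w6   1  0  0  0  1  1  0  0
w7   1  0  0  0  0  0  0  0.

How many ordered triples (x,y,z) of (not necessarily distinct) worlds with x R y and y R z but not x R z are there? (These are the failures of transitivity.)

Enumerating: (w0,w6,w0), (w0,w6,w4), (w0,w6,w5), (w1,w3,w0), (w1,w3,w4), (w1,w3,w5), (w1,w7,w0), (w2,w0,w6), (w2,w3,w4), (w2,w5,w1), (w2,w5,w7), (w3,w0,w6), … and 15 more.
Total: 27.

27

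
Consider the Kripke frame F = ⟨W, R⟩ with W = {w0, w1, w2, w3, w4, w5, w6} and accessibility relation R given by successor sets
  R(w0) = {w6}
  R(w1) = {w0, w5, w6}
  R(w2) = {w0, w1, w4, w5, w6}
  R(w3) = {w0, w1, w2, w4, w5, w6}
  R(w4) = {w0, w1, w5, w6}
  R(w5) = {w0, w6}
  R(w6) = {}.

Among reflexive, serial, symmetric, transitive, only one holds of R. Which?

transitive

Reflexive: no — w0 is not related to itself.
Serial: no — w6 has no R-successor.
Symmetric: no — w0 R w6 but not w6 R w0.
Transitive: yes — every two-step R-path is closed by a direct edge.
Only transitive holds.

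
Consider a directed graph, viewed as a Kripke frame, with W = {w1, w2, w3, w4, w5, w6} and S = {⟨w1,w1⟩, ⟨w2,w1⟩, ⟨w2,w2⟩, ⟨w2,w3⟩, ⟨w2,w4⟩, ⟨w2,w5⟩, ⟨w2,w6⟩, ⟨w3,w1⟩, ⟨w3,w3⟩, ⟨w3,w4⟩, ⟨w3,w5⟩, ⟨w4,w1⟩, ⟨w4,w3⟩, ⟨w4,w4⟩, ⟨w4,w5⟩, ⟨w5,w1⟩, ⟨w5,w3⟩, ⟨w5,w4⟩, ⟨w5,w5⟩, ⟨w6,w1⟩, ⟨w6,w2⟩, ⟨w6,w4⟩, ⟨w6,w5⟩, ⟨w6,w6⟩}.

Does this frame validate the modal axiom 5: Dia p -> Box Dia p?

The schema 5 characterises exactly the Euclidean frames.
Euclidean: no — w2 S w1 and w2 S w3, but not w1 S w3.

No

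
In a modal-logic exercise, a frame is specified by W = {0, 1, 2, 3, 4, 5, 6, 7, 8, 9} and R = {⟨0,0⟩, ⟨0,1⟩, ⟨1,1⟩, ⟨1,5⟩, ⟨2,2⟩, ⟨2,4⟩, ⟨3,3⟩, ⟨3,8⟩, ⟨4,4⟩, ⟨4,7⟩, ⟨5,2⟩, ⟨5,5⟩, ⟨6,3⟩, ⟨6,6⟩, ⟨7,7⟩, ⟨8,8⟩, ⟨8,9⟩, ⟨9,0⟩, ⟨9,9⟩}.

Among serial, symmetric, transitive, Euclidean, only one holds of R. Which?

serial

Serial: yes — every world has a successor (e.g. 0 R 0).
Symmetric: no — 0 R 1 but not 1 R 0.
Transitive: no — 0 R 1 and 1 R 5, but not 0 R 5.
Euclidean: no — 0 R 1 and 0 R 0, but not 1 R 0.
Only serial holds.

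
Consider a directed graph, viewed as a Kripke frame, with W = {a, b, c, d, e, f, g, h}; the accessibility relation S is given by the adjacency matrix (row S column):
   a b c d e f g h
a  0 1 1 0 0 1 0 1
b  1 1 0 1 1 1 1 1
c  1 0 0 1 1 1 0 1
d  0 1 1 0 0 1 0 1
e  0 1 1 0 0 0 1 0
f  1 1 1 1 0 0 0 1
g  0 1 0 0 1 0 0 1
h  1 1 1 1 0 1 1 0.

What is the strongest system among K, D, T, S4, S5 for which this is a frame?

D

Serial (axiom D): yes — every world has a successor (e.g. a S b).
Reflexive (axiom T): no — a is not related to itself.
Transitive (axiom 4): no — a S b and b S d, but not a S d.
Euclidean (axiom 5): no — a S b and a S c, but not b S c.
So F validates K, D; T would additionally require S to be reflexive. The strongest is D.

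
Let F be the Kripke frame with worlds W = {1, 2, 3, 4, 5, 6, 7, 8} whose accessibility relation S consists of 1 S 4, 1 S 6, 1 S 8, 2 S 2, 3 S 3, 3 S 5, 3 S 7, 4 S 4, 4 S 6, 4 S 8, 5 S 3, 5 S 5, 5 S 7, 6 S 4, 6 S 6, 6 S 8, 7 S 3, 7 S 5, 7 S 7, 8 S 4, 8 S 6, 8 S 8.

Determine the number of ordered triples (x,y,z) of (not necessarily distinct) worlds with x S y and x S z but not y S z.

S is Euclidean; there are no such tuples.

0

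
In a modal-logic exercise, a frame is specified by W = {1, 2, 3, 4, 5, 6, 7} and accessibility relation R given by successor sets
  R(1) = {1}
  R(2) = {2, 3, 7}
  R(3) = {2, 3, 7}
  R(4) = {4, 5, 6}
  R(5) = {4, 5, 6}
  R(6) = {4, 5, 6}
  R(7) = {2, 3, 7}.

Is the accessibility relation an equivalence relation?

Yes

Reflexive: yes — every world is R-related to itself.
Symmetric: yes — every pair in R has its reverse in R.
Transitive: yes — every two-step R-path is closed by a direct edge.
So R is an equivalence relation.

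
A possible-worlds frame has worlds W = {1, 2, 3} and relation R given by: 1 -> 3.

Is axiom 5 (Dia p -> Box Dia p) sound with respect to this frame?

The schema 5 characterises exactly the Euclidean frames.
Euclidean: no — 1 R 3 and 1 R 3, but not 3 R 3.

No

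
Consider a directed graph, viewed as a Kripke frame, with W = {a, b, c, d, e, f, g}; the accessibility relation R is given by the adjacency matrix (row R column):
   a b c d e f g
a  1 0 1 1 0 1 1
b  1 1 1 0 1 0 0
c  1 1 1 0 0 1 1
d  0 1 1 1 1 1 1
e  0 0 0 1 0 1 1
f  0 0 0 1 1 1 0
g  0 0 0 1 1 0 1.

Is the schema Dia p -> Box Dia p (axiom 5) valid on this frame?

The schema 5 characterises exactly the Euclidean frames.
Euclidean: no — a R c and a R d, but not c R d.

No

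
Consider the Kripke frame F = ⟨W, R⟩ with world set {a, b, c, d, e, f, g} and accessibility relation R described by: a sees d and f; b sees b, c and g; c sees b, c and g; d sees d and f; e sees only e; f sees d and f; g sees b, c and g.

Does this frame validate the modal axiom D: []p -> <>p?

Yes

The schema D characterises exactly the serial frames.
Serial: yes — every world has a successor (e.g. a R d).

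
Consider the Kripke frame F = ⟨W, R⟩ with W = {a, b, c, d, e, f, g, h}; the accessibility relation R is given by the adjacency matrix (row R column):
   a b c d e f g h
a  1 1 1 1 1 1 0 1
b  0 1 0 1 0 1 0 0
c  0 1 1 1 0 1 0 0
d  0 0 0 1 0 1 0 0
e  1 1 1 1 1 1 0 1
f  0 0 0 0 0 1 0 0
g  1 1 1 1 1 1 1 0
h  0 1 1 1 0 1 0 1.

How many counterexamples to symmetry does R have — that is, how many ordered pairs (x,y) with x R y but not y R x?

26

Enumerating: (a,b), (a,c), (a,d), (a,f), (a,h), (b,d), (b,f), (c,b), (c,d), (c,f), (d,f), (e,b), … and 14 more.
Total: 26.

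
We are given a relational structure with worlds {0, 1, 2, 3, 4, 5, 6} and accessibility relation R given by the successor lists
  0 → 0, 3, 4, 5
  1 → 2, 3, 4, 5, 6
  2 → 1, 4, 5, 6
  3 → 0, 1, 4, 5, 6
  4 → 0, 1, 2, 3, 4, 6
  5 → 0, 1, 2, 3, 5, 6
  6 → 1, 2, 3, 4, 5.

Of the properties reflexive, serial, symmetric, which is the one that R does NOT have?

reflexive

Reflexive: no — 1 is not related to itself.
Serial: yes — every world has a successor (e.g. 0 R 0).
Symmetric: yes — every pair in R has its reverse in R.
Only reflexive fails.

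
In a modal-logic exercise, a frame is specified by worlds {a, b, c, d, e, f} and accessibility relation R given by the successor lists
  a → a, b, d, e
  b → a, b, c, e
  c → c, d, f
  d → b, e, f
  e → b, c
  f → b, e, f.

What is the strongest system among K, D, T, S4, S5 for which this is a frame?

D

Serial (axiom D): yes — every world has a successor (e.g. a R a).
Reflexive (axiom T): no — d is not related to itself.
Transitive (axiom 4): no — a R b and b R c, but not a R c.
Euclidean (axiom 5): no — a R b and a R d, but not b R d.
So F validates K, D; T would additionally require R to be reflexive. The strongest is D.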